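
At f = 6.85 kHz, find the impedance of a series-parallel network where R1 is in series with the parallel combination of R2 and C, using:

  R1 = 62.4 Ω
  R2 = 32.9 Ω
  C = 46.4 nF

Step 1 — Angular frequency: ω = 2π·f = 2π·6850 = 4.304e+04 rad/s.
Step 2 — Component impedances:
  R1: Z = R = 62.4 Ω
  R2: Z = R = 32.9 Ω
  C: Z = 1/(jωC) = -j/(ω·C) = 0 - j500.7 Ω
Step 3 — Parallel branch: R2 || C = 1/(1/R2 + 1/C) = 32.76 - j2.152 Ω.
Step 4 — Series with R1: Z_total = R1 + (R2 || C) = 95.16 - j2.152 Ω = 95.18∠-1.3° Ω.

Z = 95.16 - j2.152 Ω = 95.18∠-1.3° Ω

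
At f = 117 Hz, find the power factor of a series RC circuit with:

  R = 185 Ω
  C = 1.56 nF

Step 1 — Angular frequency: ω = 2π·f = 2π·117 = 735.1 rad/s.
Step 2 — Component impedances:
  R: Z = R = 185 Ω
  C: Z = 1/(jωC) = -j/(ω·C) = 0 - j8.72e+05 Ω
Step 3 — Series combination: Z_total = R + C = 185 - j8.72e+05 Ω = 8.72e+05∠-90.0° Ω.
Step 4 — Power factor: PF = cos(φ) = Re(Z)/|Z| = 185/8.72e+05 = 0.0002122.
Step 5 — Type: Im(Z) = -8.72e+05 ⇒ leading (phase φ = -90.0°).

PF = 0.0002122 (leading, φ = -90.0°)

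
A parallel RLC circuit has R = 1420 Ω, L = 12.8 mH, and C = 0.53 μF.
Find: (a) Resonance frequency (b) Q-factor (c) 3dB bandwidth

Step 1 — Resonance: ω₀ = 1/√(LC) = 1/√(0.0128·5.3e-07) = 1.214e+04 rad/s.
Step 2 — f₀ = ω₀/(2π) = 1932 Hz.
Step 3 — Parallel Q: Q = R/(ω₀L) = 1420/(1.214e+04·0.0128) = 9.137.
Step 4 — Bandwidth: Δω = ω₀/Q = 1329 rad/s; BW = Δω/(2π) = 211.5 Hz.

(a) f₀ = 1932 Hz  (b) Q = 9.137  (c) BW = 211.5 Hz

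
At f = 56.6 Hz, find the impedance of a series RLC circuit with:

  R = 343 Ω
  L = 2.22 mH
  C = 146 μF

Step 1 — Angular frequency: ω = 2π·f = 2π·56.6 = 355.6 rad/s.
Step 2 — Component impedances:
  R: Z = R = 343 Ω
  L: Z = jωL = j·355.6·0.00222 = 0 + j0.7895 Ω
  C: Z = 1/(jωC) = -j/(ω·C) = 0 - j19.26 Ω
Step 3 — Series combination: Z_total = R + L + C = 343 - j18.47 Ω = 343.5∠-3.1° Ω.

Z = 343 - j18.47 Ω = 343.5∠-3.1° Ω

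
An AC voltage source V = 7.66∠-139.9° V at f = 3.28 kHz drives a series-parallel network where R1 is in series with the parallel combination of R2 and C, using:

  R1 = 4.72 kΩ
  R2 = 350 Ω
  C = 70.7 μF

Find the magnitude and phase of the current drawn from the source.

Step 1 — Angular frequency: ω = 2π·f = 2π·3280 = 2.061e+04 rad/s.
Step 2 — Component impedances:
  R1: Z = R = 4720 Ω
  R2: Z = R = 350 Ω
  C: Z = 1/(jωC) = -j/(ω·C) = 0 - j0.6863 Ω
Step 3 — Parallel branch: R2 || C = 1/(1/R2 + 1/C) = 0.001346 - j0.6863 Ω.
Step 4 — Series with R1: Z_total = R1 + (R2 || C) = 4720 - j0.6863 Ω = 4720∠-0.0° Ω.
Step 5 — Source phasor: V = 7.66∠-139.9° V = -5.859 - j4.934 V.
Step 6 — Ohm's law: I = V / Z_total = (-5.859 - j4.934) / (4720 - j0.6863) = -0.001241 - j0.001046 A.
Step 7 — Convert to polar: |I| = 0.001623 A, ∠I = -139.9°.

I = 0.001623∠-139.9° A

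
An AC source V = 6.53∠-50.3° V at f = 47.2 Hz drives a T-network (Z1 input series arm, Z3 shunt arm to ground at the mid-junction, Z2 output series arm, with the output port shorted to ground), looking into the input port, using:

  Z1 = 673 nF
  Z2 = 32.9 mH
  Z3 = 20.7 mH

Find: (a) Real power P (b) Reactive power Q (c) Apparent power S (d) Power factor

Step 1 — Angular frequency: ω = 2π·f = 2π·47.2 = 296.6 rad/s.
Step 2 — Component impedances:
  Z1: Z = 1/(jωC) = -j/(ω·C) = 0 - j5010 Ω
  Z2: Z = jωL = j·296.6·0.0329 = 0 + j9.757 Ω
  Z3: Z = jωL = j·296.6·0.0207 = 0 + j6.139 Ω
Step 3 — With the output port shorted to ground, the output series arm Z2 runs from the junction to ground; the shunt arm Z3 also runs from the junction to ground. They appear in parallel: Z3 || Z2 = 0 + j3.768 Ω.
Step 4 — Series with input arm Z1: Z_in = Z1 + (Z3 || Z2) = 0 - j5007 Ω = 5007∠-90.0° Ω.
Step 5 — Source phasor: V = 6.53∠-50.3° V = 4.171 - j5.024 V.
Step 6 — Current: I = V / Z = 0.001004 + j0.0008331 A = 0.001304∠39.7° A.
Step 7 — Complex power: S = V·I* = 0 - j0.008517 VA.
Step 8 — Real power: P = Re(S) = 0 W.
Step 9 — Reactive power: Q = Im(S) = -0.008517 VAR.
Step 10 — Apparent power: |S| = 0.008517 VA.
Step 11 — Power factor: PF = P/|S| = 0 (leading).

(a) P = 0 W  (b) Q = -0.008517 VAR  (c) S = 0.008517 VA  (d) PF = 0 (leading)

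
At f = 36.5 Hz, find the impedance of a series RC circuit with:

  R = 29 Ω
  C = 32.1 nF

Step 1 — Angular frequency: ω = 2π·f = 2π·36.5 = 229.3 rad/s.
Step 2 — Component impedances:
  R: Z = R = 29 Ω
  C: Z = 1/(jωC) = -j/(ω·C) = 0 - j1.358e+05 Ω
Step 3 — Series combination: Z_total = R + C = 29 - j1.358e+05 Ω = 1.358e+05∠-90.0° Ω.

Z = 29 - j1.358e+05 Ω = 1.358e+05∠-90.0° Ω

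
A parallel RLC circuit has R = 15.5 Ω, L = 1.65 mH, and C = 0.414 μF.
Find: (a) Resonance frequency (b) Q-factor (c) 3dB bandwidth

Step 1 — Resonance: ω₀ = 1/√(LC) = 1/√(0.00165·4.14e-07) = 3.826e+04 rad/s.
Step 2 — f₀ = ω₀/(2π) = 6089 Hz.
Step 3 — Parallel Q: Q = R/(ω₀L) = 15.5/(3.826e+04·0.00165) = 0.2455.
Step 4 — Bandwidth: Δω = ω₀/Q = 1.558e+05 rad/s; BW = Δω/(2π) = 2.48e+04 Hz.

(a) f₀ = 6089 Hz  (b) Q = 0.2455  (c) BW = 2.48e+04 Hz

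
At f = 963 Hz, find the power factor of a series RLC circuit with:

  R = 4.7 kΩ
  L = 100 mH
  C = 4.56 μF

Step 1 — Angular frequency: ω = 2π·f = 2π·963 = 6051 rad/s.
Step 2 — Component impedances:
  R: Z = R = 4700 Ω
  L: Z = jωL = j·6051·0.1 = 0 + j605.1 Ω
  C: Z = 1/(jωC) = -j/(ω·C) = 0 - j36.24 Ω
Step 3 — Series combination: Z_total = R + L + C = 4700 + j568.8 Ω = 4734∠6.9° Ω.
Step 4 — Power factor: PF = cos(φ) = Re(Z)/|Z| = 4700/4734 = 0.9928.
Step 5 — Type: Im(Z) = 568.8 ⇒ lagging (phase φ = 6.9°).

PF = 0.9928 (lagging, φ = 6.9°)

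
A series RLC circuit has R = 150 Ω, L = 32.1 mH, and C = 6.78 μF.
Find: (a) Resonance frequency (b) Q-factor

Step 1 — Resonance condition Im(Z)=0 gives ω₀ = 1/√(LC).
Step 2 — ω₀ = 1/√(0.0321·6.78e-06) = 2144 rad/s.
Step 3 — f₀ = ω₀/(2π) = 341.2 Hz.
Step 4 — Series Q: Q = ω₀L/R = 2144·0.0321/150 = 0.4587.

(a) f₀ = 341.2 Hz  (b) Q = 0.4587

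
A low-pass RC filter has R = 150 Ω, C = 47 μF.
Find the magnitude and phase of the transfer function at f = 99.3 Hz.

Step 1 — Angular frequency: ω = 2π·99.3 = 623.9 rad/s.
Step 2 — Transfer function: H(jω) = 1/(1 + jωRC).
Step 3 — Denominator: 1 + jωRC = 1 + j·623.9·150·4.7e-05 = 1 + j4.399.
Step 4 — H = 0.04914 - j0.2162.
Step 5 — Magnitude: |H| = 0.2217 (-13.1 dB); phase: φ = -77.2°.

|H| = 0.2217 (-13.1 dB), φ = -77.2°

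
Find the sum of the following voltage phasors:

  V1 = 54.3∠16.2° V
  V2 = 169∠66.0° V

Step 1 — Convert each phasor to rectangular form:
  V1 = 54.3·(cos(16.2°) + j·sin(16.2°)) = 52.14 + j15.15 V
  V2 = 169·(cos(66.0°) + j·sin(66.0°)) = 68.74 + j154.4 V
Step 2 — Sum components: V_total = 120.9 + j169.5 V.
Step 3 — Convert to polar: |V_total| = 208.2 V, ∠V_total = 54.5°.

V_total = 208.2∠54.5° V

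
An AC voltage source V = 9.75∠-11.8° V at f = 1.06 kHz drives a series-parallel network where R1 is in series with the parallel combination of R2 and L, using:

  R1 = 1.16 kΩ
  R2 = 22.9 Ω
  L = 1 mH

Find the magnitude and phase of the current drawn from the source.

Step 1 — Angular frequency: ω = 2π·f = 2π·1060 = 6660 rad/s.
Step 2 — Component impedances:
  R1: Z = R = 1160 Ω
  R2: Z = R = 22.9 Ω
  L: Z = jωL = j·6660·0.001 = 0 + j6.66 Ω
Step 3 — Parallel branch: R2 || L = 1/(1/R2 + 1/L) = 1.786 + j6.141 Ω.
Step 4 — Series with R1: Z_total = R1 + (R2 || L) = 1162 + j6.141 Ω = 1162∠0.3° Ω.
Step 5 — Source phasor: V = 9.75∠-11.8° V = 9.544 - j1.994 V.
Step 6 — Ohm's law: I = V / Z_total = (9.544 - j1.994) / (1162 + j6.141) = 0.008206 - j0.00176 A.
Step 7 — Convert to polar: |I| = 0.008392 A, ∠I = -12.1°.

I = 0.008392∠-12.1° A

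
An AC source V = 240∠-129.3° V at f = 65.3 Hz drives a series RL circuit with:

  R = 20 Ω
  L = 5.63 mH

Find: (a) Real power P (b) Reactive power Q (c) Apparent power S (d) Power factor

Step 1 — Angular frequency: ω = 2π·f = 2π·65.3 = 410.3 rad/s.
Step 2 — Component impedances:
  R: Z = R = 20 Ω
  L: Z = jωL = j·410.3·0.00563 = 0 + j2.31 Ω
Step 3 — Series combination: Z_total = R + L = 20 + j2.31 Ω = 20.13∠6.6° Ω.
Step 4 — Source phasor: V = 240∠-129.3° V = -152 - j185.7 V.
Step 5 — Current: I = V / Z = -8.559 - j8.298 A = 11.92∠-135.9° A.
Step 6 — Complex power: S = V·I* = 2842 + j328.3 VA.
Step 7 — Real power: P = Re(S) = 2842 W.
Step 8 — Reactive power: Q = Im(S) = 328.3 VAR.
Step 9 — Apparent power: |S| = 2861 VA.
Step 10 — Power factor: PF = P/|S| = 0.9934 (lagging).

(a) P = 2842 W  (b) Q = 328.3 VAR  (c) S = 2861 VA  (d) PF = 0.9934 (lagging)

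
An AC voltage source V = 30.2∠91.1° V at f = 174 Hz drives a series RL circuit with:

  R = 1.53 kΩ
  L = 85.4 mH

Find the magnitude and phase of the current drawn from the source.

Step 1 — Angular frequency: ω = 2π·f = 2π·174 = 1093 rad/s.
Step 2 — Component impedances:
  R: Z = R = 1530 Ω
  L: Z = jωL = j·1093·0.0854 = 0 + j93.37 Ω
Step 3 — Series combination: Z_total = R + L = 1530 + j93.37 Ω = 1533∠3.5° Ω.
Step 4 — Source phasor: V = 30.2∠91.1° V = -0.5798 + j30.19 V.
Step 5 — Ohm's law: I = V / Z_total = (-0.5798 + j30.19) / (1530 + j93.37) = 0.0008223 + j0.01968 A.
Step 6 — Convert to polar: |I| = 0.0197 A, ∠I = 87.6°.

I = 0.0197∠87.6° A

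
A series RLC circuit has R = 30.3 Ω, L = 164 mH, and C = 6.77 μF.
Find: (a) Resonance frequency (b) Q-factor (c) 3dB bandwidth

Step 1 — Resonance: ω₀ = 1/√(LC) = 1/√(0.164·6.77e-06) = 949 rad/s.
Step 2 — f₀ = ω₀/(2π) = 151 Hz.
Step 3 — Series Q: Q = ω₀L/R = 949·0.164/30.3 = 5.137.
Step 4 — Bandwidth: Δω = ω₀/Q = 184.8 rad/s; BW = Δω/(2π) = 29.4 Hz.

(a) f₀ = 151 Hz  (b) Q = 5.137  (c) BW = 29.4 Hz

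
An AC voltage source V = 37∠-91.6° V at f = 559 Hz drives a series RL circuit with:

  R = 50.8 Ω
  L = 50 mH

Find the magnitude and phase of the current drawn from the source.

Step 1 — Angular frequency: ω = 2π·f = 2π·559 = 3512 rad/s.
Step 2 — Component impedances:
  R: Z = R = 50.8 Ω
  L: Z = jωL = j·3512·0.05 = 0 + j175.6 Ω
Step 3 — Series combination: Z_total = R + L = 50.8 + j175.6 Ω = 182.8∠73.9° Ω.
Step 4 — Source phasor: V = 37∠-91.6° V = -1.033 - j36.99 V.
Step 5 — Ohm's law: I = V / Z_total = (-1.033 - j36.99) / (50.8 + j175.6) = -0.1959 - j0.05079 A.
Step 6 — Convert to polar: |I| = 0.2024 A, ∠I = -165.5°.

I = 0.2024∠-165.5° A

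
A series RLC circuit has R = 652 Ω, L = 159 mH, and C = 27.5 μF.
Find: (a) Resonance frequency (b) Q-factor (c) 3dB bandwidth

Step 1 — Resonance: ω₀ = 1/√(LC) = 1/√(0.159·2.75e-05) = 478.2 rad/s.
Step 2 — f₀ = ω₀/(2π) = 76.11 Hz.
Step 3 — Series Q: Q = ω₀L/R = 478.2·0.159/652 = 0.1166.
Step 4 — Bandwidth: Δω = ω₀/Q = 4101 rad/s; BW = Δω/(2π) = 652.6 Hz.

(a) f₀ = 76.11 Hz  (b) Q = 0.1166  (c) BW = 652.6 Hz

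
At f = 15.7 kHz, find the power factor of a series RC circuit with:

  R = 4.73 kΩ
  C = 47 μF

Step 1 — Angular frequency: ω = 2π·f = 2π·1.57e+04 = 9.865e+04 rad/s.
Step 2 — Component impedances:
  R: Z = R = 4730 Ω
  C: Z = 1/(jωC) = -j/(ω·C) = 0 - j0.2157 Ω
Step 3 — Series combination: Z_total = R + C = 4730 - j0.2157 Ω = 4730∠-0.0° Ω.
Step 4 — Power factor: PF = cos(φ) = Re(Z)/|Z| = 4730/4730 = 1.
Step 5 — Type: Im(Z) = -0.2157 ⇒ leading (phase φ = -0.0°).

PF = 1 (leading, φ = -0.0°)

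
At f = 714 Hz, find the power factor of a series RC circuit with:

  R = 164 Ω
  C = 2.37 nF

Step 1 — Angular frequency: ω = 2π·f = 2π·714 = 4486 rad/s.
Step 2 — Component impedances:
  R: Z = R = 164 Ω
  C: Z = 1/(jωC) = -j/(ω·C) = 0 - j9.405e+04 Ω
Step 3 — Series combination: Z_total = R + C = 164 - j9.405e+04 Ω = 9.405e+04∠-89.9° Ω.
Step 4 — Power factor: PF = cos(φ) = Re(Z)/|Z| = 164/9.405e+04 = 0.001744.
Step 5 — Type: Im(Z) = -9.405e+04 ⇒ leading (phase φ = -89.9°).

PF = 0.001744 (leading, φ = -89.9°)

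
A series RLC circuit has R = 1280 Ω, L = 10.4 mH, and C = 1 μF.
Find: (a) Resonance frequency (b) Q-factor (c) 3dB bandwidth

Step 1 — Resonance: ω₀ = 1/√(LC) = 1/√(0.0104·1e-06) = 9806 rad/s.
Step 2 — f₀ = ω₀/(2π) = 1561 Hz.
Step 3 — Series Q: Q = ω₀L/R = 9806·0.0104/1280 = 0.07967.
Step 4 — Bandwidth: Δω = ω₀/Q = 1.231e+05 rad/s; BW = Δω/(2π) = 1.959e+04 Hz.

(a) f₀ = 1561 Hz  (b) Q = 0.07967  (c) BW = 1.959e+04 Hz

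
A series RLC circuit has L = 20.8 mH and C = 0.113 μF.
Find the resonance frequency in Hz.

Step 1 — Resonance condition Im(Z)=0 gives ω₀ = 1/√(LC).
Step 2 — ω₀ = 1/√(0.0208·1.13e-07) = 2.063e+04 rad/s.
Step 3 — f₀ = ω₀/(2π) = 3283 Hz.

f₀ = 3283 Hz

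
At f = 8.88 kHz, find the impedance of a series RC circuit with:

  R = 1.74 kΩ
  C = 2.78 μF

Step 1 — Angular frequency: ω = 2π·f = 2π·8880 = 5.579e+04 rad/s.
Step 2 — Component impedances:
  R: Z = R = 1740 Ω
  C: Z = 1/(jωC) = -j/(ω·C) = 0 - j6.447 Ω
Step 3 — Series combination: Z_total = R + C = 1740 - j6.447 Ω = 1740∠-0.2° Ω.

Z = 1740 - j6.447 Ω = 1740∠-0.2° Ω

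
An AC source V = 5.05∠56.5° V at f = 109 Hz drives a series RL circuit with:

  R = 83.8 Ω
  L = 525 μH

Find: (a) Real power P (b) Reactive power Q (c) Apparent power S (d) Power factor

Step 1 — Angular frequency: ω = 2π·f = 2π·109 = 684.9 rad/s.
Step 2 — Component impedances:
  R: Z = R = 83.8 Ω
  L: Z = jωL = j·684.9·0.000525 = 0 + j0.3596 Ω
Step 3 — Series combination: Z_total = R + L = 83.8 + j0.3596 Ω = 83.8∠0.2° Ω.
Step 4 — Source phasor: V = 5.05∠56.5° V = 2.787 + j4.211 V.
Step 5 — Current: I = V / Z = 0.03348 + j0.05011 A = 0.06026∠56.3° A.
Step 6 — Complex power: S = V·I* = 0.3043 + j0.001306 VA.
Step 7 — Real power: P = Re(S) = 0.3043 W.
Step 8 — Reactive power: Q = Im(S) = 0.001306 VAR.
Step 9 — Apparent power: |S| = 0.3043 VA.
Step 10 — Power factor: PF = P/|S| = 1 (lagging).

(a) P = 0.3043 W  (b) Q = 0.001306 VAR  (c) S = 0.3043 VA  (d) PF = 1 (lagging)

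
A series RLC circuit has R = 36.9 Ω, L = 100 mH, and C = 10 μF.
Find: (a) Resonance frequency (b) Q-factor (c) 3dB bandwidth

Step 1 — Resonance: ω₀ = 1/√(LC) = 1/√(0.1·1e-05) = 1000 rad/s.
Step 2 — f₀ = ω₀/(2π) = 159.2 Hz.
Step 3 — Series Q: Q = ω₀L/R = 1000·0.1/36.9 = 2.71.
Step 4 — Bandwidth: Δω = ω₀/Q = 369 rad/s; BW = Δω/(2π) = 58.73 Hz.

(a) f₀ = 159.2 Hz  (b) Q = 2.71  (c) BW = 58.73 Hz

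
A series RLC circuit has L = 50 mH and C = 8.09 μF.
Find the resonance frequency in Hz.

Step 1 — Resonance condition Im(Z)=0 gives ω₀ = 1/√(LC).
Step 2 — ω₀ = 1/√(0.05·8.09e-06) = 1572 rad/s.
Step 3 — f₀ = ω₀/(2π) = 250.2 Hz.

f₀ = 250.2 Hz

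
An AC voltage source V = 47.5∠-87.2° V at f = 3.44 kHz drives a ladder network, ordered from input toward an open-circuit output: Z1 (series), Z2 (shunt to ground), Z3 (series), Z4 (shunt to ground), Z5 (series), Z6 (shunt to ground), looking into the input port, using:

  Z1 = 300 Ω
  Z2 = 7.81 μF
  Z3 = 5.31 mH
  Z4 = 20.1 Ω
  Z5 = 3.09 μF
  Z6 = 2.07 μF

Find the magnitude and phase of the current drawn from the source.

Step 1 — Angular frequency: ω = 2π·f = 2π·3440 = 2.161e+04 rad/s.
Step 2 — Component impedances:
  Z1: Z = R = 300 Ω
  Z2: Z = 1/(jωC) = -j/(ω·C) = 0 - j5.924 Ω
  Z3: Z = jωL = j·2.161e+04·0.00531 = 0 + j114.8 Ω
  Z4: Z = R = 20.1 Ω
  Z5: Z = 1/(jωC) = -j/(ω·C) = 0 - j14.97 Ω
  Z6: Z = 1/(jωC) = -j/(ω·C) = 0 - j22.35 Ω
Step 3 — Ladder network (open output): work backward from the far end, alternating series and parallel combinations. Z_in = 300.1 - j6.265 Ω = 300.1∠-1.2° Ω.
Step 4 — Source phasor: V = 47.5∠-87.2° V = 2.32 - j47.44 V.
Step 5 — Ohm's law: I = V / Z_total = (2.32 - j47.44) / (300.1 - j6.265) = 0.01103 - j0.1579 A.
Step 6 — Convert to polar: |I| = 0.1583 A, ∠I = -86.0°.

I = 0.1583∠-86.0° A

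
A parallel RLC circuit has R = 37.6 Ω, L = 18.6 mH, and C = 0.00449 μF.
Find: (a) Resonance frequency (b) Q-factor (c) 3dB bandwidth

Step 1 — Resonance: ω₀ = 1/√(LC) = 1/√(0.0186·4.49e-09) = 1.094e+05 rad/s.
Step 2 — f₀ = ω₀/(2π) = 1.742e+04 Hz.
Step 3 — Parallel Q: Q = R/(ω₀L) = 37.6/(1.094e+05·0.0186) = 0.01847.
Step 4 — Bandwidth: Δω = ω₀/Q = 5.923e+06 rad/s; BW = Δω/(2π) = 9.427e+05 Hz.

(a) f₀ = 1.742e+04 Hz  (b) Q = 0.01847  (c) BW = 9.427e+05 Hz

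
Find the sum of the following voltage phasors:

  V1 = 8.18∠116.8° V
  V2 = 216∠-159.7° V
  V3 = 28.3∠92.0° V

Step 1 — Convert each phasor to rectangular form:
  V1 = 8.18·(cos(116.8°) + j·sin(116.8°)) = -3.688 + j7.301 V
  V2 = 216·(cos(-159.7°) + j·sin(-159.7°)) = -202.6 - j74.94 V
  V3 = 28.3·(cos(92.0°) + j·sin(92.0°)) = -0.9877 + j28.28 V
Step 2 — Sum components: V_total = -207.3 - j39.35 V.
Step 3 — Convert to polar: |V_total| = 211 V, ∠V_total = -169.2°.

V_total = 211∠-169.2° V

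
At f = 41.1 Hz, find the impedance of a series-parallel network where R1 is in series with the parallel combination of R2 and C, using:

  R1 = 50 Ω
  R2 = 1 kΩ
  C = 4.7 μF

Step 1 — Angular frequency: ω = 2π·f = 2π·41.1 = 258.2 rad/s.
Step 2 — Component impedances:
  R1: Z = R = 50 Ω
  R2: Z = R = 1000 Ω
  C: Z = 1/(jωC) = -j/(ω·C) = 0 - j823.9 Ω
Step 3 — Parallel branch: R2 || C = 1/(1/R2 + 1/C) = 404.3 - j490.8 Ω.
Step 4 — Series with R1: Z_total = R1 + (R2 || C) = 454.3 - j490.8 Ω = 668.8∠-47.2° Ω.

Z = 454.3 - j490.8 Ω = 668.8∠-47.2° Ω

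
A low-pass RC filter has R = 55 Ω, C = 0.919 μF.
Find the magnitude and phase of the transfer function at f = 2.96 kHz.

Step 1 — Angular frequency: ω = 2π·2960 = 1.86e+04 rad/s.
Step 2 — Transfer function: H(jω) = 1/(1 + jωRC).
Step 3 — Denominator: 1 + jωRC = 1 + j·1.86e+04·55·9.19e-07 = 1 + j0.94.
Step 4 — H = 0.5309 - j0.499.
Step 5 — Magnitude: |H| = 0.7286 (-2.8 dB); phase: φ = -43.2°.

|H| = 0.7286 (-2.8 dB), φ = -43.2°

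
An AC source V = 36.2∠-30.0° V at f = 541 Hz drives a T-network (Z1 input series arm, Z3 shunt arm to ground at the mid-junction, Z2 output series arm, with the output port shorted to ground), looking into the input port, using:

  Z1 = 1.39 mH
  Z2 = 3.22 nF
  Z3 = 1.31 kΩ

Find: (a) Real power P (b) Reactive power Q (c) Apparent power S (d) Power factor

Step 1 — Angular frequency: ω = 2π·f = 2π·541 = 3399 rad/s.
Step 2 — Component impedances:
  Z1: Z = jωL = j·3399·0.00139 = 0 + j4.725 Ω
  Z2: Z = 1/(jωC) = -j/(ω·C) = 0 - j9.136e+04 Ω
  Z3: Z = R = 1310 Ω
Step 3 — With the output port shorted to ground, the output series arm Z2 runs from the junction to ground; the shunt arm Z3 also runs from the junction to ground. They appear in parallel: Z3 || Z2 = 1310 - j18.78 Ω.
Step 4 — Series with input arm Z1: Z_in = Z1 + (Z3 || Z2) = 1310 - j14.05 Ω = 1310∠-0.6° Ω.
Step 5 — Source phasor: V = 36.2∠-30.0° V = 31.35 - j18.1 V.
Step 6 — Current: I = V / Z = 0.02408 - j0.01356 A = 0.02764∠-29.4° A.
Step 7 — Complex power: S = V·I* = 1 - j0.01074 VA.
Step 8 — Real power: P = Re(S) = 1 W.
Step 9 — Reactive power: Q = Im(S) = -0.01074 VAR.
Step 10 — Apparent power: |S| = 1 VA.
Step 11 — Power factor: PF = P/|S| = 0.9999 (leading).

(a) P = 1 W  (b) Q = -0.01074 VAR  (c) S = 1 VA  (d) PF = 0.9999 (leading)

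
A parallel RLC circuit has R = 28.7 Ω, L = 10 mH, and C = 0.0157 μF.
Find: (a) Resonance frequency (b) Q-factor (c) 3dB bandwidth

Step 1 — Resonance: ω₀ = 1/√(LC) = 1/√(0.01·1.57e-08) = 7.981e+04 rad/s.
Step 2 — f₀ = ω₀/(2π) = 1.27e+04 Hz.
Step 3 — Parallel Q: Q = R/(ω₀L) = 28.7/(7.981e+04·0.01) = 0.03596.
Step 4 — Bandwidth: Δω = ω₀/Q = 2.219e+06 rad/s; BW = Δω/(2π) = 3.532e+05 Hz.

(a) f₀ = 1.27e+04 Hz  (b) Q = 0.03596  (c) BW = 3.532e+05 Hz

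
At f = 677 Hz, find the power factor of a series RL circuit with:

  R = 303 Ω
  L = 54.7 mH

Step 1 — Angular frequency: ω = 2π·f = 2π·677 = 4254 rad/s.
Step 2 — Component impedances:
  R: Z = R = 303 Ω
  L: Z = jωL = j·4254·0.0547 = 0 + j232.7 Ω
Step 3 — Series combination: Z_total = R + L = 303 + j232.7 Ω = 382∠37.5° Ω.
Step 4 — Power factor: PF = cos(φ) = Re(Z)/|Z| = 303/382.03 = 0.7931.
Step 5 — Type: Im(Z) = 232.7 ⇒ lagging (phase φ = 37.5°).

PF = 0.7931 (lagging, φ = 37.5°)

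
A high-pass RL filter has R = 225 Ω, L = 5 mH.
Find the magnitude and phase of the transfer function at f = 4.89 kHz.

Step 1 — Angular frequency: ω = 2π·4890 = 3.072e+04 rad/s.
Step 2 — Transfer function: H(jω) = jωL/(R + jωL).
Step 3 — Numerator jωL = j·153.6; denominator R + jωL = 225 + j153.6.
Step 4 — H = 0.318 + j0.4657.
Step 5 — Magnitude: |H| = 0.5639 (-5.0 dB); phase: φ = 55.7°.

|H| = 0.5639 (-5.0 dB), φ = 55.7°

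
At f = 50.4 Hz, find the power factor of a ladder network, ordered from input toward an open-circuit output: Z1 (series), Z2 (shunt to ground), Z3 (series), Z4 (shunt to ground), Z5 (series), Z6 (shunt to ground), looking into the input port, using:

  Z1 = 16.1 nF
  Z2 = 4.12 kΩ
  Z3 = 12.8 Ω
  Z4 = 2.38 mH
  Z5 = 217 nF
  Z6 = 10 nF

Step 1 — Angular frequency: ω = 2π·f = 2π·50.4 = 316.7 rad/s.
Step 2 — Component impedances:
  Z1: Z = 1/(jωC) = -j/(ω·C) = 0 - j1.961e+05 Ω
  Z2: Z = R = 4120 Ω
  Z3: Z = R = 12.8 Ω
  Z4: Z = jωL = j·316.7·0.00238 = 0 + j0.7537 Ω
  Z5: Z = 1/(jωC) = -j/(ω·C) = 0 - j1.455e+04 Ω
  Z6: Z = 1/(jωC) = -j/(ω·C) = 0 - j3.158e+05 Ω
Step 3 — Ladder network (open output): work backward from the far end, alternating series and parallel combinations. Z_in = 12.76 - j1.961e+05 Ω = 1.961e+05∠-90.0° Ω.
Step 4 — Power factor: PF = cos(φ) = Re(Z)/|Z| = 12.76/1.9614e+05 = 6.506e-05.
Step 5 — Type: Im(Z) = -1.961e+05 ⇒ leading (phase φ = -90.0°).

PF = 6.506e-05 (leading, φ = -90.0°)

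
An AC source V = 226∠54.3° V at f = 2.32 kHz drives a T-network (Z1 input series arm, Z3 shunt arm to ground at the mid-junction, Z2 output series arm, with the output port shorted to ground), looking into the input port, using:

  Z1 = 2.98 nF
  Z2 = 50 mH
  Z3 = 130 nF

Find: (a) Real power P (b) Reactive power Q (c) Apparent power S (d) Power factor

Step 1 — Angular frequency: ω = 2π·f = 2π·2320 = 1.458e+04 rad/s.
Step 2 — Component impedances:
  Z1: Z = 1/(jωC) = -j/(ω·C) = 0 - j2.302e+04 Ω
  Z2: Z = jωL = j·1.458e+04·0.05 = 0 + j728.8 Ω
  Z3: Z = 1/(jωC) = -j/(ω·C) = 0 - j527.7 Ω
Step 3 — With the output port shorted to ground, the output series arm Z2 runs from the junction to ground; the shunt arm Z3 also runs from the junction to ground. They appear in parallel: Z3 || Z2 = 0 - j1912 Ω.
Step 4 — Series with input arm Z1: Z_in = Z1 + (Z3 || Z2) = 0 - j2.493e+04 Ω = 2.493e+04∠-90.0° Ω.
Step 5 — Source phasor: V = 226∠54.3° V = 131.9 + j183.5 V.
Step 6 — Current: I = V / Z = -0.007361 + j0.005289 A = 0.009064∠144.3° A.
Step 7 — Complex power: S = V·I* = 0 - j2.049 VA.
Step 8 — Real power: P = Re(S) = 0 W.
Step 9 — Reactive power: Q = Im(S) = -2.049 VAR.
Step 10 — Apparent power: |S| = 2.049 VA.
Step 11 — Power factor: PF = P/|S| = 0 (leading).

(a) P = 0 W  (b) Q = -2.049 VAR  (c) S = 2.049 VA  (d) PF = 0 (leading)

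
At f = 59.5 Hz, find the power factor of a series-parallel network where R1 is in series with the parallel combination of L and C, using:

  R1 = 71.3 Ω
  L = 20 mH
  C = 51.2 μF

Step 1 — Angular frequency: ω = 2π·f = 2π·59.5 = 373.8 rad/s.
Step 2 — Component impedances:
  R1: Z = R = 71.3 Ω
  L: Z = jωL = j·373.8·0.02 = 0 + j7.477 Ω
  C: Z = 1/(jωC) = -j/(ω·C) = 0 - j52.24 Ω
Step 3 — Parallel branch: L || C = 1/(1/L + 1/C) = 0 + j8.726 Ω.
Step 4 — Series with R1: Z_total = R1 + (L || C) = 71.3 + j8.726 Ω = 71.83∠7.0° Ω.
Step 5 — Power factor: PF = cos(φ) = Re(Z)/|Z| = 71.3/71.83 = 0.9926.
Step 6 — Type: Im(Z) = 8.726 ⇒ lagging (phase φ = 7.0°).

PF = 0.9926 (lagging, φ = 7.0°)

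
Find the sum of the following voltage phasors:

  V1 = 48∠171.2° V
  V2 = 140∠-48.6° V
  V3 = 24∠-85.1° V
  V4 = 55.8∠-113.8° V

Step 1 — Convert each phasor to rectangular form:
  V1 = 48·(cos(171.2°) + j·sin(171.2°)) = -47.43 + j7.343 V
  V2 = 140·(cos(-48.6°) + j·sin(-48.6°)) = 92.58 - j105 V
  V3 = 24·(cos(-85.1°) + j·sin(-85.1°)) = 2.05 - j23.91 V
  V4 = 55.8·(cos(-113.8°) + j·sin(-113.8°)) = -22.52 - j51.05 V
Step 2 — Sum components: V_total = 24.68 - j172.6 V.
Step 3 — Convert to polar: |V_total| = 174.4 V, ∠V_total = -81.9°.

V_total = 174.4∠-81.9° V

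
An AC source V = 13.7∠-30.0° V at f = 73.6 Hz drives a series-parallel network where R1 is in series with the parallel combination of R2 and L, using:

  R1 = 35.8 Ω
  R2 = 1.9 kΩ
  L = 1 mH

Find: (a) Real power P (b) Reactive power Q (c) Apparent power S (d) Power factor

Step 1 — Angular frequency: ω = 2π·f = 2π·73.6 = 462.4 rad/s.
Step 2 — Component impedances:
  R1: Z = R = 35.8 Ω
  R2: Z = R = 1900 Ω
  L: Z = jωL = j·462.4·0.001 = 0 + j0.4624 Ω
Step 3 — Parallel branch: R2 || L = 1/(1/R2 + 1/L) = 0.0001126 + j0.4624 Ω.
Step 4 — Series with R1: Z_total = R1 + (R2 || L) = 35.8 + j0.4624 Ω = 35.8∠0.7° Ω.
Step 5 — Source phasor: V = 13.7∠-30.0° V = 11.86 - j6.85 V.
Step 6 — Current: I = V / Z = 0.3289 - j0.1956 A = 0.3826∠-30.7° A.
Step 7 — Complex power: S = V·I* = 5.242 + j0.06771 VA.
Step 8 — Real power: P = Re(S) = 5.242 W.
Step 9 — Reactive power: Q = Im(S) = 0.06771 VAR.
Step 10 — Apparent power: |S| = 5.242 VA.
Step 11 — Power factor: PF = P/|S| = 0.9999 (lagging).

(a) P = 5.242 W  (b) Q = 0.06771 VAR  (c) S = 5.242 VA  (d) PF = 0.9999 (lagging)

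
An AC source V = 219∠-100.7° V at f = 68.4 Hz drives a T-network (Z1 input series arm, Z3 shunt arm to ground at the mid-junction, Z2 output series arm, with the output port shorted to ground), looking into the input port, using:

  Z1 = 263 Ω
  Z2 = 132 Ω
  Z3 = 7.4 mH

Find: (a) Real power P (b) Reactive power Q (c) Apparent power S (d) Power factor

Step 1 — Angular frequency: ω = 2π·f = 2π·68.4 = 429.8 rad/s.
Step 2 — Component impedances:
  Z1: Z = R = 263 Ω
  Z2: Z = R = 132 Ω
  Z3: Z = jωL = j·429.8·0.0074 = 0 + j3.18 Ω
Step 3 — With the output port shorted to ground, the output series arm Z2 runs from the junction to ground; the shunt arm Z3 also runs from the junction to ground. They appear in parallel: Z3 || Z2 = 0.07658 + j3.178 Ω.
Step 4 — Series with input arm Z1: Z_in = Z1 + (Z3 || Z2) = 263.1 + j3.178 Ω = 263.1∠0.7° Ω.
Step 5 — Source phasor: V = 219∠-100.7° V = -40.66 - j215.2 V.
Step 6 — Current: I = V / Z = -0.1644 - j0.816 A = 0.8324∠-101.4° A.
Step 7 — Complex power: S = V·I* = 182.3 + j2.202 VA.
Step 8 — Real power: P = Re(S) = 182.3 W.
Step 9 — Reactive power: Q = Im(S) = 2.202 VAR.
Step 10 — Apparent power: |S| = 182.3 VA.
Step 11 — Power factor: PF = P/|S| = 0.9999 (lagging).

(a) P = 182.3 W  (b) Q = 2.202 VAR  (c) S = 182.3 VA  (d) PF = 0.9999 (lagging)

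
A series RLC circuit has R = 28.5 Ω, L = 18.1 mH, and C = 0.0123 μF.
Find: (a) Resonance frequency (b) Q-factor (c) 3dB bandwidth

Step 1 — Resonance: ω₀ = 1/√(LC) = 1/√(0.0181·1.23e-08) = 6.702e+04 rad/s.
Step 2 — f₀ = ω₀/(2π) = 1.067e+04 Hz.
Step 3 — Series Q: Q = ω₀L/R = 6.702e+04·0.0181/28.5 = 42.56.
Step 4 — Bandwidth: Δω = ω₀/Q = 1575 rad/s; BW = Δω/(2π) = 250.6 Hz.

(a) f₀ = 1.067e+04 Hz  (b) Q = 42.56  (c) BW = 250.6 Hz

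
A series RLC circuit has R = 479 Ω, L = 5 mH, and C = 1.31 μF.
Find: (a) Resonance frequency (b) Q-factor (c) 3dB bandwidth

Step 1 — Resonance: ω₀ = 1/√(LC) = 1/√(0.005·1.31e-06) = 1.236e+04 rad/s.
Step 2 — f₀ = ω₀/(2π) = 1967 Hz.
Step 3 — Series Q: Q = ω₀L/R = 1.236e+04·0.005/479 = 0.129.
Step 4 — Bandwidth: Δω = ω₀/Q = 9.58e+04 rad/s; BW = Δω/(2π) = 1.525e+04 Hz.

(a) f₀ = 1967 Hz  (b) Q = 0.129  (c) BW = 1.525e+04 Hz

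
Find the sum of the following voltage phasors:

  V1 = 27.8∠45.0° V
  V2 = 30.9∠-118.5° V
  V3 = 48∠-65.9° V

Step 1 — Convert each phasor to rectangular form:
  V1 = 27.8·(cos(45.0°) + j·sin(45.0°)) = 19.66 + j19.66 V
  V2 = 30.9·(cos(-118.5°) + j·sin(-118.5°)) = -14.74 - j27.16 V
  V3 = 48·(cos(-65.9°) + j·sin(-65.9°)) = 19.6 - j43.82 V
Step 2 — Sum components: V_total = 24.51 - j51.31 V.
Step 3 — Convert to polar: |V_total| = 56.87 V, ∠V_total = -64.5°.

V_total = 56.87∠-64.5° V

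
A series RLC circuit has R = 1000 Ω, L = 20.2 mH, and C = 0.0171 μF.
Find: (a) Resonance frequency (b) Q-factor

Step 1 — Resonance condition Im(Z)=0 gives ω₀ = 1/√(LC).
Step 2 — ω₀ = 1/√(0.0202·1.71e-08) = 5.381e+04 rad/s.
Step 3 — f₀ = ω₀/(2π) = 8563 Hz.
Step 4 — Series Q: Q = ω₀L/R = 5.381e+04·0.0202/1000 = 1.087.

(a) f₀ = 8563 Hz  (b) Q = 1.087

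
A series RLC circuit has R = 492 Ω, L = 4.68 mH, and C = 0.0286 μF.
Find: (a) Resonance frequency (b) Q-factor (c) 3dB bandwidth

Step 1 — Resonance: ω₀ = 1/√(LC) = 1/√(0.00468·2.86e-08) = 8.644e+04 rad/s.
Step 2 — f₀ = ω₀/(2π) = 1.376e+04 Hz.
Step 3 — Series Q: Q = ω₀L/R = 8.644e+04·0.00468/492 = 0.8222.
Step 4 — Bandwidth: Δω = ω₀/Q = 1.051e+05 rad/s; BW = Δω/(2π) = 1.673e+04 Hz.

(a) f₀ = 1.376e+04 Hz  (b) Q = 0.8222  (c) BW = 1.673e+04 Hz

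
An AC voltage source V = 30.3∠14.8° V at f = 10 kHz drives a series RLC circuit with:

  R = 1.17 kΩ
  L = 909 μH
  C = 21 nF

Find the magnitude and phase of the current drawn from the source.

Step 1 — Angular frequency: ω = 2π·f = 2π·1e+04 = 6.283e+04 rad/s.
Step 2 — Component impedances:
  R: Z = R = 1170 Ω
  L: Z = jωL = j·6.283e+04·0.000909 = 0 + j57.11 Ω
  C: Z = 1/(jωC) = -j/(ω·C) = 0 - j757.9 Ω
Step 3 — Series combination: Z_total = R + L + C = 1170 - j700.8 Ω = 1364∠-30.9° Ω.
Step 4 — Source phasor: V = 30.3∠14.8° V = 29.29 + j7.74 V.
Step 5 — Ohm's law: I = V / Z_total = (29.29 + j7.74) / (1170 - j700.8) = 0.01551 + j0.01591 A.
Step 6 — Convert to polar: |I| = 0.02222 A, ∠I = 45.7°.

I = 0.02222∠45.7° A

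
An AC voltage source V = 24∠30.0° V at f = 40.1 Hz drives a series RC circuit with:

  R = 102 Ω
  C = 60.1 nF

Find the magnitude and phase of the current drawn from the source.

Step 1 — Angular frequency: ω = 2π·f = 2π·40.1 = 252 rad/s.
Step 2 — Component impedances:
  R: Z = R = 102 Ω
  C: Z = 1/(jωC) = -j/(ω·C) = 0 - j6.604e+04 Ω
Step 3 — Series combination: Z_total = R + C = 102 - j6.604e+04 Ω = 6.604e+04∠-89.9° Ω.
Step 4 — Source phasor: V = 24∠30.0° V = 20.78 + j12 V.
Step 5 — Ohm's law: I = V / Z_total = (20.78 + j12) / (102 - j6.604e+04) = -0.0001812 + j0.000315 A.
Step 6 — Convert to polar: |I| = 0.0003634 A, ∠I = 119.9°.

I = 0.0003634∠119.9° A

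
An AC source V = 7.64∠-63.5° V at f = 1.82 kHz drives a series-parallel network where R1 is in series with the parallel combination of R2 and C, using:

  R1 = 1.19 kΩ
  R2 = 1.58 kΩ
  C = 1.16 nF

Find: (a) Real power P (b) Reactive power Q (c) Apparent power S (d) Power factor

Step 1 — Angular frequency: ω = 2π·f = 2π·1820 = 1.144e+04 rad/s.
Step 2 — Component impedances:
  R1: Z = R = 1190 Ω
  R2: Z = R = 1580 Ω
  C: Z = 1/(jωC) = -j/(ω·C) = 0 - j7.539e+04 Ω
Step 3 — Parallel branch: R2 || C = 1/(1/R2 + 1/C) = 1579 - j33.1 Ω.
Step 4 — Series with R1: Z_total = R1 + (R2 || C) = 2769 - j33.1 Ω = 2770∠-0.7° Ω.
Step 5 — Source phasor: V = 7.64∠-63.5° V = 3.409 - j6.837 V.
Step 6 — Current: I = V / Z = 0.00126 - j0.002454 A = 0.002759∠-62.8° A.
Step 7 — Complex power: S = V·I* = 0.02107 - j0.0002519 VA.
Step 8 — Real power: P = Re(S) = 0.02107 W.
Step 9 — Reactive power: Q = Im(S) = -0.0002519 VAR.
Step 10 — Apparent power: |S| = 0.02108 VA.
Step 11 — Power factor: PF = P/|S| = 0.9999 (leading).

(a) P = 0.02107 W  (b) Q = -0.0002519 VAR  (c) S = 0.02108 VA  (d) PF = 0.9999 (leading)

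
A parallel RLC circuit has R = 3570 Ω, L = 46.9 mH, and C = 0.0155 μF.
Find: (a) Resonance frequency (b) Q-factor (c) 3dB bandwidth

Step 1 — Resonance: ω₀ = 1/√(LC) = 1/√(0.0469·1.55e-08) = 3.709e+04 rad/s.
Step 2 — f₀ = ω₀/(2π) = 5903 Hz.
Step 3 — Parallel Q: Q = R/(ω₀L) = 3570/(3.709e+04·0.0469) = 2.052.
Step 4 — Bandwidth: Δω = ω₀/Q = 1.807e+04 rad/s; BW = Δω/(2π) = 2876 Hz.

(a) f₀ = 5903 Hz  (b) Q = 2.052  (c) BW = 2876 Hz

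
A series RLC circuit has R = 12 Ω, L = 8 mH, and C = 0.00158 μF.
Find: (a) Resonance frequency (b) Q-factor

Step 1 — Resonance condition Im(Z)=0 gives ω₀ = 1/√(LC).
Step 2 — ω₀ = 1/√(0.008·1.58e-09) = 2.813e+05 rad/s.
Step 3 — f₀ = ω₀/(2π) = 4.477e+04 Hz.
Step 4 — Series Q: Q = ω₀L/R = 2.813e+05·0.008/12 = 187.5.

(a) f₀ = 4.477e+04 Hz  (b) Q = 187.5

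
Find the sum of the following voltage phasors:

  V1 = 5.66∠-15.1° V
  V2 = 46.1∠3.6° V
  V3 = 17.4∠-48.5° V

Step 1 — Convert each phasor to rectangular form:
  V1 = 5.66·(cos(-15.1°) + j·sin(-15.1°)) = 5.465 - j1.474 V
  V2 = 46.1·(cos(3.6°) + j·sin(3.6°)) = 46.01 + j2.895 V
  V3 = 17.4·(cos(-48.5°) + j·sin(-48.5°)) = 11.53 - j13.03 V
Step 2 — Sum components: V_total = 63 - j11.61 V.
Step 3 — Convert to polar: |V_total| = 64.06 V, ∠V_total = -10.4°.

V_total = 64.06∠-10.4° V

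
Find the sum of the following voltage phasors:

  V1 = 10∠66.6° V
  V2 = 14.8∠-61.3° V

Step 1 — Convert each phasor to rectangular form:
  V1 = 10·(cos(66.6°) + j·sin(66.6°)) = 3.971 + j9.178 V
  V2 = 14.8·(cos(-61.3°) + j·sin(-61.3°)) = 7.107 - j12.98 V
Step 2 — Sum components: V_total = 11.08 - j3.804 V.
Step 3 — Convert to polar: |V_total| = 11.71 V, ∠V_total = -19.0°.

V_total = 11.71∠-19.0° V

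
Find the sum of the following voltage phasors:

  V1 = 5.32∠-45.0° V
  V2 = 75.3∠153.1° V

Step 1 — Convert each phasor to rectangular form:
  V1 = 5.32·(cos(-45.0°) + j·sin(-45.0°)) = 3.762 - j3.762 V
  V2 = 75.3·(cos(153.1°) + j·sin(153.1°)) = -67.15 + j34.07 V
Step 2 — Sum components: V_total = -63.39 + j30.31 V.
Step 3 — Convert to polar: |V_total| = 70.26 V, ∠V_total = 154.4°.

V_total = 70.26∠154.4° V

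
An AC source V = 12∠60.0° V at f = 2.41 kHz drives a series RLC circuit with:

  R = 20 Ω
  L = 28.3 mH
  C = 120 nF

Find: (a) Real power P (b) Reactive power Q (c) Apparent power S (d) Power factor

Step 1 — Angular frequency: ω = 2π·f = 2π·2410 = 1.514e+04 rad/s.
Step 2 — Component impedances:
  R: Z = R = 20 Ω
  L: Z = jωL = j·1.514e+04·0.0283 = 0 + j428.5 Ω
  C: Z = 1/(jωC) = -j/(ω·C) = 0 - j550.3 Ω
Step 3 — Series combination: Z_total = R + L + C = 20 - j121.8 Ω = 123.4∠-80.7° Ω.
Step 4 — Source phasor: V = 12∠60.0° V = 6 + j10.39 V.
Step 5 — Current: I = V / Z = -0.07521 + j0.06161 A = 0.09722∠140.7° A.
Step 6 — Complex power: S = V·I* = 0.189 - j1.151 VA.
Step 7 — Real power: P = Re(S) = 0.189 W.
Step 8 — Reactive power: Q = Im(S) = -1.151 VAR.
Step 9 — Apparent power: |S| = 1.167 VA.
Step 10 — Power factor: PF = P/|S| = 0.162 (leading).

(a) P = 0.189 W  (b) Q = -1.151 VAR  (c) S = 1.167 VA  (d) PF = 0.162 (leading)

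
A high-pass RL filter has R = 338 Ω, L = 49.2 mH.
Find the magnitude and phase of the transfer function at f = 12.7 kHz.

Step 1 — Angular frequency: ω = 2π·1.27e+04 = 7.98e+04 rad/s.
Step 2 — Transfer function: H(jω) = jωL/(R + jωL).
Step 3 — Numerator jωL = j·3926; denominator R + jωL = 338 + j3926.
Step 4 — H = 0.9926 + j0.08546.
Step 5 — Magnitude: |H| = 0.9963 (-0.0 dB); phase: φ = 4.9°.

|H| = 0.9963 (-0.0 dB), φ = 4.9°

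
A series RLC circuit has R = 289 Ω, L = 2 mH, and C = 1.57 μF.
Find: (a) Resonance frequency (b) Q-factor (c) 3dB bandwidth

Step 1 — Resonance: ω₀ = 1/√(LC) = 1/√(0.002·1.57e-06) = 1.785e+04 rad/s.
Step 2 — f₀ = ω₀/(2π) = 2840 Hz.
Step 3 — Series Q: Q = ω₀L/R = 1.785e+04·0.002/289 = 0.1235.
Step 4 — Bandwidth: Δω = ω₀/Q = 1.445e+05 rad/s; BW = Δω/(2π) = 2.3e+04 Hz.

(a) f₀ = 2840 Hz  (b) Q = 0.1235  (c) BW = 2.3e+04 Hz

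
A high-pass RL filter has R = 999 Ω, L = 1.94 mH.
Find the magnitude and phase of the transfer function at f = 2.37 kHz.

Step 1 — Angular frequency: ω = 2π·2370 = 1.489e+04 rad/s.
Step 2 — Transfer function: H(jω) = jωL/(R + jωL).
Step 3 — Numerator jωL = j·28.89; denominator R + jωL = 999 + j28.89.
Step 4 — H = 0.0008355 + j0.02889.
Step 5 — Magnitude: |H| = 0.02891 (-30.8 dB); phase: φ = 88.3°.

|H| = 0.02891 (-30.8 dB), φ = 88.3°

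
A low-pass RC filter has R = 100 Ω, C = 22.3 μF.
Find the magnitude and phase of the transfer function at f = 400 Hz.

Step 1 — Angular frequency: ω = 2π·400 = 2513 rad/s.
Step 2 — Transfer function: H(jω) = 1/(1 + jωRC).
Step 3 — Denominator: 1 + jωRC = 1 + j·2513·100·2.23e-05 = 1 + j5.605.
Step 4 — H = 0.03085 - j0.1729.
Step 5 — Magnitude: |H| = 0.1757 (-15.1 dB); phase: φ = -79.9°.

|H| = 0.1757 (-15.1 dB), φ = -79.9°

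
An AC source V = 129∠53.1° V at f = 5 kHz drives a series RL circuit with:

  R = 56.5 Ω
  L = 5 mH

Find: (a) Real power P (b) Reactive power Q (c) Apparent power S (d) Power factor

Step 1 — Angular frequency: ω = 2π·f = 2π·5000 = 3.142e+04 rad/s.
Step 2 — Component impedances:
  R: Z = R = 56.5 Ω
  L: Z = jωL = j·3.142e+04·0.005 = 0 + j157.1 Ω
Step 3 — Series combination: Z_total = R + L = 56.5 + j157.1 Ω = 166.9∠70.2° Ω.
Step 4 — Source phasor: V = 129∠53.1° V = 77.45 + j103.2 V.
Step 5 — Current: I = V / Z = 0.7385 - j0.2274 A = 0.7728∠-17.1° A.
Step 6 — Complex power: S = V·I* = 33.74 + j93.8 VA.
Step 7 — Real power: P = Re(S) = 33.74 W.
Step 8 — Reactive power: Q = Im(S) = 93.8 VAR.
Step 9 — Apparent power: |S| = 99.69 VA.
Step 10 — Power factor: PF = P/|S| = 0.3385 (lagging).

(a) P = 33.74 W  (b) Q = 93.8 VAR  (c) S = 99.69 VA  (d) PF = 0.3385 (lagging)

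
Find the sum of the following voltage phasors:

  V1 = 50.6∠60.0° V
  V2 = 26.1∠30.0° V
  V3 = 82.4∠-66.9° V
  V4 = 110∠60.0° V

Step 1 — Convert each phasor to rectangular form:
  V1 = 50.6·(cos(60.0°) + j·sin(60.0°)) = 25.3 + j43.82 V
  V2 = 26.1·(cos(30.0°) + j·sin(30.0°)) = 22.6 + j13.05 V
  V3 = 82.4·(cos(-66.9°) + j·sin(-66.9°)) = 32.33 - j75.79 V
  V4 = 110·(cos(60.0°) + j·sin(60.0°)) = 55 + j95.26 V
Step 2 — Sum components: V_total = 135.2 + j76.34 V.
Step 3 — Convert to polar: |V_total| = 155.3 V, ∠V_total = 29.4°.

V_total = 155.3∠29.4° V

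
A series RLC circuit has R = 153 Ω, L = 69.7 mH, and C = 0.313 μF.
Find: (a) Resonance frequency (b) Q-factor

Step 1 — Resonance condition Im(Z)=0 gives ω₀ = 1/√(LC).
Step 2 — ω₀ = 1/√(0.0697·3.13e-07) = 6770 rad/s.
Step 3 — f₀ = ω₀/(2π) = 1078 Hz.
Step 4 — Series Q: Q = ω₀L/R = 6770·0.0697/153 = 3.084.

(a) f₀ = 1078 Hz  (b) Q = 3.084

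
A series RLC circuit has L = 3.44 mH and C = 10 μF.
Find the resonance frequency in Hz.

Step 1 — Resonance condition Im(Z)=0 gives ω₀ = 1/√(LC).
Step 2 — ω₀ = 1/√(0.00344·1e-05) = 5392 rad/s.
Step 3 — f₀ = ω₀/(2π) = 858.1 Hz.

f₀ = 858.1 Hz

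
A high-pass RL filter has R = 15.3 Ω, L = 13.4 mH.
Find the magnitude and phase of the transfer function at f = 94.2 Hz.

Step 1 — Angular frequency: ω = 2π·94.2 = 591.9 rad/s.
Step 2 — Transfer function: H(jω) = jωL/(R + jωL).
Step 3 — Numerator jωL = j·7.931; denominator R + jωL = 15.3 + j7.931.
Step 4 — H = 0.2118 + j0.4086.
Step 5 — Magnitude: |H| = 0.4602 (-6.7 dB); phase: φ = 62.6°.

|H| = 0.4602 (-6.7 dB), φ = 62.6°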